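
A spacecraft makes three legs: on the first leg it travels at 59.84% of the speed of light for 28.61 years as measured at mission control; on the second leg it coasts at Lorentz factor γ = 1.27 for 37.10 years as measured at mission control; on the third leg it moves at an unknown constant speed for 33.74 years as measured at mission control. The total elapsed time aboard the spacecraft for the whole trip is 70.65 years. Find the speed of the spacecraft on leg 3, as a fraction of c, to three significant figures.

β = 0.836

Leg 1: β = 0.5984; γ = 1/√(1 − 0.5984²) = 1/√0.6419 = 1.248; τ_1 = 28.61/1.248 = 22.92 years.
Leg 2: γ = 1.27; τ_2 = 37.10/1.270 = 29.21 years.
Leg 3: speed unknown; τ_3 = 33.74/γ_3.
Total proper time: 22.92 + 29.21 + τ_3 = 70.65, so τ_3 = 70.65 − 52.13 = 18.52 years.
γ_3 = 33.74/18.52 = 1.822; β = √(1 − 1/γ²) = √0.6989.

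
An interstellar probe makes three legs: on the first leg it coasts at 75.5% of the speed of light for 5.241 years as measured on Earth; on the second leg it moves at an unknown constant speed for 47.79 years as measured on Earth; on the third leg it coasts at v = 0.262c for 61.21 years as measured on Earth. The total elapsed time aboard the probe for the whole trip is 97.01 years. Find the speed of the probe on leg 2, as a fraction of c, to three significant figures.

β = 0.692

Leg 1: β = 0.755; γ = 1/√(1 − 0.755²) = 1/√0.4300 = 1.525; τ_1 = 5.241/1.525 = 3.437 years.
Leg 2: speed unknown; τ_2 = 47.79/γ_2.
Leg 3: γ = 1/√(1 − 0.262²) = 1/√0.9314 = 1.036; τ_3 = 61.21/1.036 = 59.07 years.
Total proper time: 3.437 + τ_2 + 59.07 = 97.01, so τ_2 = 97.01 − 62.51 = 34.50 years.
γ_2 = 47.79/34.50 = 1.385; β = √(1 − 1/γ²) = √0.4788.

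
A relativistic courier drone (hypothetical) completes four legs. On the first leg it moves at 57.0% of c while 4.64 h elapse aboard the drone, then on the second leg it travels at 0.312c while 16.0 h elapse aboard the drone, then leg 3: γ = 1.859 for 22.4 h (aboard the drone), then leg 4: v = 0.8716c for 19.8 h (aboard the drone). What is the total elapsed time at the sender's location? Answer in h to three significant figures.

Δt = 105 h

Leg 1: β = 0.570; γ = 1/√(1 − 0.570²) = 1/√0.6751 = 1.217; Δt_1 = 1.217 × 4.64 = 5.647 h.
Leg 2: γ = 1/√(1 − 0.312²) = 1/√0.9027 = 1.053; Δt_2 = 1.053 × 16.0 = 16.84 h.
Leg 3: γ = 1.859; Δt_3 = 1.859 × 22.4 = 41.64 h.
Leg 4: γ = 1/√(1 − 0.8716²) = 1/√0.2403 = 2.040; Δt_4 = 2.040 × 19.8 = 40.39 h.
Total: 5.647 + 16.84 + 41.64 + 40.39 h.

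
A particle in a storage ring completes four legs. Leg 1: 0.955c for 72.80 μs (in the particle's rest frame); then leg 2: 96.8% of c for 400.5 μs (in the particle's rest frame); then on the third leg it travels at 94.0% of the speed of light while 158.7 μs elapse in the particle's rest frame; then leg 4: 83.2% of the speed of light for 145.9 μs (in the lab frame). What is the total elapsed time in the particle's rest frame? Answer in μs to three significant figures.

τ = 713 μs

Leg 1: 72.80 μs is already measured in the particle's rest frame.
Leg 2: 400.5 μs is already measured in the particle's rest frame.
Leg 3: 158.7 μs is already measured in the particle's rest frame.
Leg 4: β = 0.832; γ = 1/√(1 − 0.832²) = 1/√0.3078 = 1.803; τ_4 = 145.9/1.803 = 80.94 μs.
Total: 72.80 + 400.5 + 158.7 + 80.94 μs.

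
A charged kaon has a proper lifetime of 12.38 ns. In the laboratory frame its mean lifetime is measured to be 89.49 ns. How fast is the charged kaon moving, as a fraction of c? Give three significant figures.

β = 0.990

γ = Δt/τ₀ = 89.49/12.38 = 7.229
β = √(1 − 1/γ²) = √(1 − 0.01914) = √0.9809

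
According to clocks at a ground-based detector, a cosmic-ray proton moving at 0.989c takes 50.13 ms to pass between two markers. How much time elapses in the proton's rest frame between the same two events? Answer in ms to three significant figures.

τ = 7.42 ms

γ = 1/√(1 − 0.989²) = 1/√0.02188 = 6.761
The interval measured at a ground-based detector is the dilated one; the clock in the proton's rest frame measures the proper time τ = Δt/γ = 50.13/6.761 ms.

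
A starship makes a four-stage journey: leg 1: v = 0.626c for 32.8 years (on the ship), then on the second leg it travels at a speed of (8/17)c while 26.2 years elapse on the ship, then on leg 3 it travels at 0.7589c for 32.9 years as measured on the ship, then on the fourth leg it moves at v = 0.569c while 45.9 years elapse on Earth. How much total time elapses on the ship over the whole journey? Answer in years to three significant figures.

Leg 1: 32.8 years is already measured on the ship.
Leg 2: 26.2 years is already measured on the ship.
Leg 3: 32.9 years is already measured on the ship.
Leg 4: γ = 1/√(1 − 0.569²) = 1/√0.6762 = 1.216; τ_4 = 45.9/1.216 = 37.75 years.
Total: 32.80 + 26.20 + 32.90 + 37.75 years.

τ = 130 years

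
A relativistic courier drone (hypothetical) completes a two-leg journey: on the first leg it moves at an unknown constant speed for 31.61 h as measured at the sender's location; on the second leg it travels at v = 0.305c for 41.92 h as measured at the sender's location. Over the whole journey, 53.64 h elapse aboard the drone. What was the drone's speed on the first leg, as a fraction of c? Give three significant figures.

β = 0.901

Leg 1: speed unknown; τ_1 = 31.61/γ_1.
Leg 2: γ = 1/√(1 − 0.305²) = 1/√0.9070 = 1.050; τ_2 = 41.92/1.050 = 39.92 h.
Total proper time: τ_1 + 39.92 = 53.64, so τ_1 = 53.64 − 39.92 = 13.72 h.
γ_1 = 31.61/13.72 = 2.304; β = √(1 − 1/γ²) = √0.8117.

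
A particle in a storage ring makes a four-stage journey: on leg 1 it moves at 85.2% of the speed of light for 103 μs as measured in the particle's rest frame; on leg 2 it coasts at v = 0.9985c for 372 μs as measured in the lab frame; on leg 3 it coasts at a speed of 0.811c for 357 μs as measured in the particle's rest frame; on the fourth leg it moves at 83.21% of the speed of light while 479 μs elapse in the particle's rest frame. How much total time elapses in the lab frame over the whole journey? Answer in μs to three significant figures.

Leg 1: β = 0.852; γ = 1/√(1 − 0.852²) = 1/√0.2741 = 1.910; Δt_1 = 1.910 × 103 = 196.7 μs.
Leg 2: 372 μs is already measured in the lab frame.
Leg 3: γ = 1/√(1 − 0.811²) = 1/√0.3423 = 1.709; Δt_3 = 1.709 × 357 = 610.2 μs.
Leg 4: β = 0.8321; γ = 1/√(1 − 0.8321²) = 1/√0.3076 = 1.803; Δt_4 = 1.803 × 479 = 863.6 μs.
Total: 196.7 + 372.0 + 610.2 + 863.6 μs.

Δt = 2040 μs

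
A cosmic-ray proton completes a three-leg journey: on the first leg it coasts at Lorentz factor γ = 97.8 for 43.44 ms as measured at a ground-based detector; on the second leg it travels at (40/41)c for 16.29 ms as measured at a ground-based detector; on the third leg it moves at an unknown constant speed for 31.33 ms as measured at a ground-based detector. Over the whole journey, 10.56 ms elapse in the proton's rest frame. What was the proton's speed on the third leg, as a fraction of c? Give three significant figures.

Leg 1: γ = 97.8; τ_1 = 43.44/97.80 = 0.4442 ms.
Leg 2: γ = 1/√(1 − (40/41)²) = 41/9 ≈ 4.556; τ_2 = 16.29/4.556 = 3.576 ms.
Leg 3: speed unknown; τ_3 = 31.33/γ_3.
Total proper time: 0.4442 + 3.576 + τ_3 = 10.56, so τ_3 = 10.56 − 4.020 = 6.540 ms.
γ_3 = 31.33/6.540 = 4.791; β = √(1 − 1/γ²) = √0.9564.

β = 0.978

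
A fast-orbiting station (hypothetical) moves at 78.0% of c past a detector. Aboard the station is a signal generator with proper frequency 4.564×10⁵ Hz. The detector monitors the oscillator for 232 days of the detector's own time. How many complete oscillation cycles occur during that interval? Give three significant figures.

β = 0.780; γ = 1/√(1 − 0.780²) = 1/√0.3916 = 1.598
During 232 days of lab time, the oscillator's proper time advances by τ = Δt/γ = 232/1.598 = 145.2 days = 1.254×10⁷ s.
N = f × τ = 4.564×10⁵ × 1.254×10⁷ = 5.725×10¹².

N = 5.72×10¹²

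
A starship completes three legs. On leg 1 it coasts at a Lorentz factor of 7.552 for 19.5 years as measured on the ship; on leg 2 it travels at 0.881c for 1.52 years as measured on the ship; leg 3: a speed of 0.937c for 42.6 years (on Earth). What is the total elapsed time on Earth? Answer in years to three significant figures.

Leg 1: γ = 7.552; Δt_1 = 7.552 × 19.5 = 147.3 years.
Leg 2: γ = 1/√(1 − 0.881²) = 1/√0.2238 = 2.114; Δt_2 = 2.114 × 1.52 = 3.213 years.
Leg 3: 42.6 years is already measured on Earth.
Total: 147.3 + 3.213 + 42.60 years.

Δt = 193 years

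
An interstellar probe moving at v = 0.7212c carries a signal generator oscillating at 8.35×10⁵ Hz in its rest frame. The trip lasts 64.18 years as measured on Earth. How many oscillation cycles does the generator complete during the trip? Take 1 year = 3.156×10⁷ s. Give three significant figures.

N = 1.17×10¹⁵

γ = 1/√(1 − 0.7212²) = 1/√0.4799 = 1.444
The oscillator's own cycle count is N = f × τ where τ is the proper time aboard the probe. τ = Δt/γ = 64.18/1.444 = 44.46 years = 1.403×10⁹ s.
N = 8.35×10⁵ × 1.403×10⁹ = 1.172×10¹⁵.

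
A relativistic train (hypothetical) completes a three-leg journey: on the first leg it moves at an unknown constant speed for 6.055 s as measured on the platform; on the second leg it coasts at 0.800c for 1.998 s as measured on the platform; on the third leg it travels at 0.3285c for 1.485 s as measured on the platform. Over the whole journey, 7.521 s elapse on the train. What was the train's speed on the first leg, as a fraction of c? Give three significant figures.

β = 0.583

Leg 1: speed unknown; τ_1 = 6.055/γ_1.
Leg 2: γ = 1/√(1 − 0.800²) = 5/3 ≈ 1.667; τ_2 = 1.998/1.667 = 1.199 s.
Leg 3: γ = 1/√(1 − 0.3285²) = 1/√0.8921 = 1.059; τ_3 = 1.485/1.059 = 1.403 s.
Total proper time: τ_1 + 1.199 + 1.403 = 7.521, so τ_1 = 7.521 − 2.601 = 4.920 s.
γ_1 = 6.055/4.920 = 1.231; β = √(1 − 1/γ²) = √0.3399.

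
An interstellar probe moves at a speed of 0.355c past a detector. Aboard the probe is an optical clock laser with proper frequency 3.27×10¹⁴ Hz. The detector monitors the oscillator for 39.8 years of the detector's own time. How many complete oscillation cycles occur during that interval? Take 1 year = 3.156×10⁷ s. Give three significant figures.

γ = 1/√(1 − 0.355²) = 1/√0.8740 = 1.070
During 39.8 years of lab time, the oscillator's proper time advances by τ = Δt/γ = 39.8/1.070 = 37.21 years = 1.174×10⁹ s.
N = f × τ = 3.27×10¹⁴ × 1.174×10⁹ = 3.840×10²³.

N = 3.84×10²³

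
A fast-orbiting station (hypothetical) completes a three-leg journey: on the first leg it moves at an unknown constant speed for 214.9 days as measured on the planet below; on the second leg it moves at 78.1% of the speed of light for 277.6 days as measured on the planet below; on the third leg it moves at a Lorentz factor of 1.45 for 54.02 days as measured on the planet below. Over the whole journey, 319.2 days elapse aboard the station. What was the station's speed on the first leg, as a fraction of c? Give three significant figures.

Leg 1: speed unknown; τ_1 = 214.9/γ_1.
Leg 2: β = 0.781; γ = 1/√(1 − 0.781²) = 1/√0.3900 = 1.601; τ_2 = 277.6/1.601 = 173.4 days.
Leg 3: γ = 1.45; τ_3 = 54.02/1.450 = 37.26 days.
Total proper time: τ_1 + 173.4 + 37.26 = 319.2, so τ_1 = 319.2 − 210.6 = 108.6 days.
γ_1 = 214.9/108.6 = 1.979; β = √(1 − 1/γ²) = √0.7447.

β = 0.863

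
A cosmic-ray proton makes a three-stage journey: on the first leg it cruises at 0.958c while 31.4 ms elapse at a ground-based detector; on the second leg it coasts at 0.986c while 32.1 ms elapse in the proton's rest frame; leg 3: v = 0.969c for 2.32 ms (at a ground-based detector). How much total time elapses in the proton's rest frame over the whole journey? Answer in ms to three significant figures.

Leg 1: γ = 1/√(1 − 0.958²) = 1/√0.08224 = 3.487; τ_1 = 31.4/3.487 = 9.005 ms.
Leg 2: 32.1 ms is already measured in the proton's rest frame.
Leg 3: γ = 1/√(1 − 0.969²) = 1/√0.06104 = 4.048; τ_3 = 2.32/4.048 = 0.5732 ms.
Total: 9.005 + 32.10 + 0.5732 ms.

τ = 41.7 ms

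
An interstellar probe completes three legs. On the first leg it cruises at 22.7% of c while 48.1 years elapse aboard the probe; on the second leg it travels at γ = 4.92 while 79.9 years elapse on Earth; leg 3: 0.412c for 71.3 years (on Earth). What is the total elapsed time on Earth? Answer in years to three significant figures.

Leg 1: β = 0.227; γ = 1/√(1 − 0.227²) = 1/√0.9485 = 1.027; Δt_1 = 1.027 × 48.1 = 49.39 years.
Leg 2: 79.9 years is already measured on Earth.
Leg 3: 71.3 years is already measured on Earth.
Total: 49.39 + 79.90 + 71.30 years.

Δt = 201 years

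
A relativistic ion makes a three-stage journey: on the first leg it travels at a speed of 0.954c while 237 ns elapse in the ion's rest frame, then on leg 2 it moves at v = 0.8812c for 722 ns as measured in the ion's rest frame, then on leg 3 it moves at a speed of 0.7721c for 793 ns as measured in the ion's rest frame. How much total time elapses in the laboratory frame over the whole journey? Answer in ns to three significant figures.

Leg 1: γ = 1/√(1 − 0.954²) = 1/√0.08988 = 3.335; Δt_1 = 3.335 × 237 = 790.5 ns.
Leg 2: γ = 1/√(1 − 0.8812²) = 1/√0.2235 = 2.115; Δt_2 = 2.115 × 722 = 1527 ns.
Leg 3: γ = 1/√(1 − 0.7721²) = 1/√0.4039 = 1.574; Δt_3 = 1.574 × 793 = 1248 ns.
Total: 790.5 + 1527 + 1248 ns.

Δt = 3570 ns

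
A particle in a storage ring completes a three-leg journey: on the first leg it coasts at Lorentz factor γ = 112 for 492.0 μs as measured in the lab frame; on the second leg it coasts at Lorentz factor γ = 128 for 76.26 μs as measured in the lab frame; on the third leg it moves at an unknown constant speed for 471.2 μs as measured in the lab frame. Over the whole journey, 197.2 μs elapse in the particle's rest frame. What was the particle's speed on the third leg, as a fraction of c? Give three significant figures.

Leg 1: γ = 112; τ_1 = 492.0/112.0 = 4.393 μs.
Leg 2: γ = 128; τ_2 = 76.26/128.0 = 0.5958 μs.
Leg 3: speed unknown; τ_3 = 471.2/γ_3.
Total proper time: 4.393 + 0.5958 + τ_3 = 197.2, so τ_3 = 197.2 − 4.989 = 192.2 μs.
γ_3 = 471.2/192.2 = 2.451; β = √(1 − 1/γ²) = √0.8336.

β = 0.913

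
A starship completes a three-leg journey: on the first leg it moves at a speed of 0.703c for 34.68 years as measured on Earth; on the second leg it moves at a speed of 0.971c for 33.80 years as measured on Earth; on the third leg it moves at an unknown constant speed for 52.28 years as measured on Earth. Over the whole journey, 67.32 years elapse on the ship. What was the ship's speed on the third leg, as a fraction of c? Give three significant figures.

β = 0.750

Leg 1: γ = 1/√(1 − 0.703²) = 1/√0.5058 = 1.406; τ_1 = 34.68/1.406 = 24.66 years.
Leg 2: γ = 1/√(1 − 0.971²) = 1/√0.05716 = 4.183; τ_2 = 33.80/4.183 = 8.081 years.
Leg 3: speed unknown; τ_3 = 52.28/γ_3.
Total proper time: 24.66 + 8.081 + τ_3 = 67.32, so τ_3 = 67.32 − 32.74 = 34.58 years.
γ_3 = 52.28/34.58 = 1.512; β = √(1 − 1/γ²) = √0.5626.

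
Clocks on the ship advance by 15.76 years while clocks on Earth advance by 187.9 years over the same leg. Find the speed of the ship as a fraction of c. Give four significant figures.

The proper time is measured on the ship (both events occur at the ship's location); Δt is measured on Earth. γ = Δt/τ = 187.9/15.76 = 11.92.
β = √(1 − 1/γ²) = √(1 − 0.007035) = √0.9930

β = 0.9965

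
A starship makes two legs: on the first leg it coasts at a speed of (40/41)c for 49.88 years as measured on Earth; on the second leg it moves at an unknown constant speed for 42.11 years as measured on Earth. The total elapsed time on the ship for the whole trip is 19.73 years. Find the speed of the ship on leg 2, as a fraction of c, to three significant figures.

β = 0.978

Leg 1: γ = 1/√(1 − (40/41)²) = 41/9 ≈ 4.556; τ_1 = 49.88/4.556 = 10.95 years.
Leg 2: speed unknown; τ_2 = 42.11/γ_2.
Total proper time: 10.95 + τ_2 = 19.73, so τ_2 = 19.73 − 10.95 = 8.781 years.
γ_2 = 42.11/8.781 = 4.796; β = √(1 − 1/γ²) = √0.9565.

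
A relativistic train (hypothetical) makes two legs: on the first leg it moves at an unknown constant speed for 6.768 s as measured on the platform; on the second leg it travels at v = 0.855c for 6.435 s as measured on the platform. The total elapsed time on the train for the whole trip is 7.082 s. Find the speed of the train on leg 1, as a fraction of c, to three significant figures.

Leg 1: speed unknown; τ_1 = 6.768/γ_1.
Leg 2: γ = 1/√(1 − 0.855²) = 1/√0.2690 = 1.928; τ_2 = 6.435/1.928 = 3.337 s.
Total proper time: τ_1 + 3.337 = 7.082, so τ_1 = 7.082 − 3.337 = 3.745 s.
γ_1 = 6.768/3.745 = 1.807; β = √(1 − 1/γ²) = √0.6939.

β = 0.833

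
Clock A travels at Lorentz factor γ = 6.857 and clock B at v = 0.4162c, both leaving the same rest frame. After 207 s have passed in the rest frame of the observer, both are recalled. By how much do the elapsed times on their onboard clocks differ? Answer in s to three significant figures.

A: γ = 6.857; τ_A = 207/6.857 = 30.19 s.
B: γ = 1/√(1 − 0.4162²) = 1/√0.8268 = 1.100; τ_B = 207/1.100 = 188.2 s.

|τ_A − τ_B| = 158 s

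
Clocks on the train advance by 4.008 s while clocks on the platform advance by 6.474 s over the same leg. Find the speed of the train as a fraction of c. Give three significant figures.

β = 0.785

The proper time is measured on the train (both events occur at the train's location); Δt is measured on the platform. γ = Δt/τ = 6.474/4.008 = 1.615.
β = √(1 − 1/γ²) = √(1 − 0.3833) = √0.6167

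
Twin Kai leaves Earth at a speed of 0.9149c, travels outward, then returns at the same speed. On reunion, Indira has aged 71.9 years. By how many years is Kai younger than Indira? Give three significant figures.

γ = 1/√(1 − 0.9149²) = 1/√0.1630 = 2.477
Kai's elapsed proper time: τ = 71.9/2.477 = 29.02 years.
Age gap = Δt − τ = 71.9 − 29.02 years.

Δt − τ = 42.9 years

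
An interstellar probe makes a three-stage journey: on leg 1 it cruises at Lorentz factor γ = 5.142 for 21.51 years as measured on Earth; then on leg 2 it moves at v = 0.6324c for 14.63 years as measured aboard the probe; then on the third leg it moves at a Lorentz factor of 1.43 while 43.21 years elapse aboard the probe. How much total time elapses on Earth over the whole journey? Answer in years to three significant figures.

Leg 1: 21.51 years is already measured on Earth.
Leg 2: γ = 1/√(1 − 0.6324²) = 1/√0.6001 = 1.291; Δt_2 = 1.291 × 14.63 = 18.89 years.
Leg 3: γ = 1.43; Δt_3 = 1.430 × 43.21 = 61.79 years.
Total: 21.51 + 18.89 + 61.79 years.

Δt = 102 years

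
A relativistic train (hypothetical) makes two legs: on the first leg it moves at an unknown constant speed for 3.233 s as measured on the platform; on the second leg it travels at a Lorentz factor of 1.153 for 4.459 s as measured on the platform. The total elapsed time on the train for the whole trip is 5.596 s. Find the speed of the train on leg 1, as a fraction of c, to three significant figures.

β = 0.845

Leg 1: speed unknown; τ_1 = 3.233/γ_1.
Leg 2: γ = 1.153; τ_2 = 4.459/1.153 = 3.867 s.
Total proper time: τ_1 + 3.867 = 5.596, so τ_1 = 5.596 − 3.867 = 1.729 s.
γ_1 = 3.233/1.729 = 1.870; β = √(1 − 1/γ²) = √0.7141.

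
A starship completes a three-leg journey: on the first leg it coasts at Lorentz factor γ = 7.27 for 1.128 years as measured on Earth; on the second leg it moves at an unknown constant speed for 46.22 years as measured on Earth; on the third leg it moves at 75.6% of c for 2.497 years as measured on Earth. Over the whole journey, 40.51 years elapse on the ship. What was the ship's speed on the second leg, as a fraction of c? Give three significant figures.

Leg 1: γ = 7.27; τ_1 = 1.128/7.270 = 0.1552 years.
Leg 2: speed unknown; τ_2 = 46.22/γ_2.
Leg 3: β = 0.756; γ = 1/√(1 − 0.756²) = 1/√0.4285 = 1.528; τ_3 = 2.497/1.528 = 1.634 years.
Total proper time: 0.1552 + τ_2 + 1.634 = 40.51, so τ_2 = 40.51 − 1.790 = 38.72 years.
γ_2 = 46.22/38.72 = 1.194; β = √(1 − 1/γ²) = √0.2982.

β = 0.546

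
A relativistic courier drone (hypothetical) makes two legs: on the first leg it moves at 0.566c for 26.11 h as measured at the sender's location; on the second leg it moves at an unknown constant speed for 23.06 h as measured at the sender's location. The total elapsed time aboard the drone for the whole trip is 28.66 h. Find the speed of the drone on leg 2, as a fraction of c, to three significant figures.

Leg 1: γ = 1/√(1 − 0.566²) = 1/√0.6796 = 1.213; τ_1 = 26.11/1.213 = 21.53 h.
Leg 2: speed unknown; τ_2 = 23.06/γ_2.
Total proper time: 21.53 + τ_2 = 28.66, so τ_2 = 28.66 − 21.53 = 7.135 h.
γ_2 = 23.06/7.135 = 3.232; β = √(1 − 1/γ²) = √0.9043.

β = 0.951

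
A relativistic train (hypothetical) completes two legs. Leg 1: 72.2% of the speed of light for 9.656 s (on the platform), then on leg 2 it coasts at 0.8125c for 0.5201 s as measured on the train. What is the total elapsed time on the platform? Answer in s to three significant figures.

Δt = 10.5 s

Leg 1: 9.656 s is already measured on the platform.
Leg 2: γ = 1/√(1 − 0.8125²) = 1/√0.3398 = 1.715; Δt_2 = 1.715 × 0.5201 = 0.8922 s.
Total: 9.656 + 0.8922 s.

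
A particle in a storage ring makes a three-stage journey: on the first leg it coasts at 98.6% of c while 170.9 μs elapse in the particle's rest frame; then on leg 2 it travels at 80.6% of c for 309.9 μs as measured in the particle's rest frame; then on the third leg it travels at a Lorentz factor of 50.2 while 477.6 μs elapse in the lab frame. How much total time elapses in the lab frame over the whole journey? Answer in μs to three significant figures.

Leg 1: β = 0.986; γ = 1/√(1 − 0.986²) = 1/√0.02780 = 5.997; Δt_1 = 5.997 × 170.9 = 1025 μs.
Leg 2: β = 0.806; γ = 1/√(1 − 0.806²) = 1/√0.3504 = 1.689; Δt_2 = 1.689 × 309.9 = 523.6 μs.
Leg 3: 477.6 μs is already measured in the lab frame.
Total: 1025 + 523.6 + 477.6 μs.

Δt = 2030 μs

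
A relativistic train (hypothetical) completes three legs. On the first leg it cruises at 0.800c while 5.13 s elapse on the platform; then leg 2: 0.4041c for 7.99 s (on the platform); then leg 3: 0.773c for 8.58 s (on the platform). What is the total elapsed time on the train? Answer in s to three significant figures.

τ = 15.8 s

Leg 1: γ = 1/√(1 − 0.800²) = 5/3 ≈ 1.667; τ_1 = 5.13/1.667 = 3.078 s.
Leg 2: γ = 1/√(1 − 0.4041²) = 1/√0.8367 = 1.093; τ_2 = 7.99/1.093 = 7.309 s.
Leg 3: γ = 1/√(1 − 0.773²) = 1/√0.4025 = 1.576; τ_3 = 8.58/1.576 = 5.443 s.
Total: 3.078 + 7.309 + 5.443 s.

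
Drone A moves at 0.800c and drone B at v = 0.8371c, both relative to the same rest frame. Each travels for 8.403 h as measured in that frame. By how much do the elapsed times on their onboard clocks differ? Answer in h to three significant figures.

A: γ = 1/√(1 − 0.800²) = 5/3 ≈ 1.667; τ_A = 8.403/1.667 = 5.042 h.
B: γ = 1/√(1 − 0.8371²) = 1/√0.2993 = 1.828; τ_B = 8.403/1.828 = 4.597 h.

|τ_A − τ_B| = 0.445 h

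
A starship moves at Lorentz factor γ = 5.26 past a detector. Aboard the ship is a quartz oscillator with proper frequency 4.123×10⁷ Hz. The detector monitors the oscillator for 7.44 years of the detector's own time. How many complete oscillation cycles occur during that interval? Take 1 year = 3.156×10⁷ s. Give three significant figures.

γ = 5.26
During 7.44 years of lab time, the oscillator's proper time advances by τ = Δt/γ = 7.44/5.260 = 1.414 years = 4.464×10⁷ s.
N = f × τ = 4.123×10⁷ × 4.464×10⁷ = 1.841×10¹⁵.

N = 1.84×10¹⁵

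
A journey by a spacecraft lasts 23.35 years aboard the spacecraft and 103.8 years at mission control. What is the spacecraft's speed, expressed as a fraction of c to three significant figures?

β = 0.974

The proper time is measured aboard the spacecraft (both events occur at the spacecraft's location); Δt is measured at mission control. γ = Δt/τ = 103.8/23.35 = 4.445.
β = √(1 − 1/γ²) = √(1 − 0.05060) = √0.9494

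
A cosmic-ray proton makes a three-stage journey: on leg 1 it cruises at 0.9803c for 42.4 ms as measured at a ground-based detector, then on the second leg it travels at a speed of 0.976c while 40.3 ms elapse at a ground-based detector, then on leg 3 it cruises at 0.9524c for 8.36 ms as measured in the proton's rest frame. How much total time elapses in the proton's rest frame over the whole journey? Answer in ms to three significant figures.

τ = 25.5 ms

Leg 1: γ = 1/√(1 − 0.9803²) = 1/√0.03901 = 5.063; τ_1 = 42.4/5.063 = 8.375 ms.
Leg 2: γ = 1/√(1 − 0.976²) = 1/√0.04742 = 4.592; τ_2 = 40.3/4.592 = 8.776 ms.
Leg 3: 8.36 ms is already measured in the proton's rest frame.
Total: 8.375 + 8.776 + 8.360 ms.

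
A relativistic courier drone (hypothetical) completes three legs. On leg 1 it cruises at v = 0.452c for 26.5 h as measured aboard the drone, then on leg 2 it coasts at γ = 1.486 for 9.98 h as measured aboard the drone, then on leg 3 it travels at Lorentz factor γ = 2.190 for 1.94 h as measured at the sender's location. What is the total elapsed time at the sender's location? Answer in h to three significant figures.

Leg 1: γ = 1/√(1 − 0.452²) = 1/√0.7957 = 1.121; Δt_1 = 1.121 × 26.5 = 29.71 h.
Leg 2: γ = 1.486; Δt_2 = 1.486 × 9.98 = 14.83 h.
Leg 3: 1.94 h is already measured at the sender's location.
Total: 29.71 + 14.83 + 1.940 h.

Δt = 46.5 h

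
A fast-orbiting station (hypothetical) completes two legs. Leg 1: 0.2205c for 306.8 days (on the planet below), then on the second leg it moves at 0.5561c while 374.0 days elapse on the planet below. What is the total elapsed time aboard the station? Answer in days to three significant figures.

τ = 610 days

Leg 1: γ = 1/√(1 − 0.2205²) = 1/√0.9514 = 1.025; τ_1 = 306.8/1.025 = 299.2 days.
Leg 2: γ = 1/√(1 − 0.5561²) = 1/√0.6908 = 1.203; τ_2 = 374.0/1.203 = 310.8 days.
Total: 299.2 + 310.8 days.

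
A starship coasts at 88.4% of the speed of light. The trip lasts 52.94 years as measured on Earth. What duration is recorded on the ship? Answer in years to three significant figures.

τ = 24.7 years

β = 0.884; γ = 1/√(1 − 0.884²) = 1/√0.2185 = 2.139
The interval measured on Earth is the dilated one; the clock on the ship measures the proper time τ = Δt/γ = 52.94/2.139 years.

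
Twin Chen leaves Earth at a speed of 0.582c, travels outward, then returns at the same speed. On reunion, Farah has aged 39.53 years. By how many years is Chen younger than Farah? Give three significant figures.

Δt − τ = 7.38 years

γ = 1/√(1 − 0.582²) = 1/√0.6613 = 1.230
Chen's elapsed proper time: τ = 39.53/1.230 = 32.15 years.
Age gap = Δt − τ = 39.53 − 32.15 years.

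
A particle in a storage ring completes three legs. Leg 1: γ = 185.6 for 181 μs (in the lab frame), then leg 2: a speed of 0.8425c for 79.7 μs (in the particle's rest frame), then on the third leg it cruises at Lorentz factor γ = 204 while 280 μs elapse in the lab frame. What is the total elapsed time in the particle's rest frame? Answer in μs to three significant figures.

τ = 82.0 μs

Leg 1: γ = 185.6; τ_1 = 181/185.6 = 0.9752 μs.
Leg 2: 79.7 μs is already measured in the particle's rest frame.
Leg 3: γ = 204; τ_3 = 280/204.0 = 1.373 μs.
Total: 0.9752 + 79.70 + 1.373 μs.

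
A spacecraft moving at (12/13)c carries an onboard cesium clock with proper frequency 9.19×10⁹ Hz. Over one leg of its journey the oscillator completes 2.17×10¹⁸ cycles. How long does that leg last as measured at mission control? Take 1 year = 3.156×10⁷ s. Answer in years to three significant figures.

γ = 1/√(1 − (12/13)²) = 13/5 = 2.600
Proper time for N cycles: τ = N/f = 2.17×10¹⁸/(9.19×10⁹) = 2.361×10⁸ s = 7.482 years.
Lab-frame duration Δt = γτ = 2.600 × 7.482 = 19.45 years.

Δt = 19.5 years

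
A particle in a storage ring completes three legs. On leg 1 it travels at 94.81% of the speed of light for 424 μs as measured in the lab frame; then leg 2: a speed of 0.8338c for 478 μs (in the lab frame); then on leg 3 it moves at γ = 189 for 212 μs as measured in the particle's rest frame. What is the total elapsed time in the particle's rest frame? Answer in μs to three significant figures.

τ = 611 μs

Leg 1: β = 0.9481; γ = 1/√(1 − 0.9481²) = 1/√0.1011 = 3.145; τ_1 = 424/3.145 = 134.8 μs.
Leg 2: γ = 1/√(1 − 0.8338²) = 1/√0.3048 = 1.811; τ_2 = 478/1.811 = 263.9 μs.
Leg 3: 212 μs is already measured in the particle's rest frame.
Total: 134.8 + 263.9 + 212.0 μs.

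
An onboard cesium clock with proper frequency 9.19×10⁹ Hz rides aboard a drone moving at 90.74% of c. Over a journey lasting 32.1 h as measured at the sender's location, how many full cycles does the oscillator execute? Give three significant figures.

β = 0.9074; γ = 1/√(1 − 0.9074²) = 1/√0.1766 = 2.379
The oscillator's own cycle count is N = f × τ where τ is the proper time aboard the drone. τ = Δt/γ = 32.1/2.379 = 13.49 h = 4.857×10⁴ s.
N = 9.19×10⁹ × 4.857×10⁴ = 4.463×10¹⁴.

N = 4.46×10¹⁴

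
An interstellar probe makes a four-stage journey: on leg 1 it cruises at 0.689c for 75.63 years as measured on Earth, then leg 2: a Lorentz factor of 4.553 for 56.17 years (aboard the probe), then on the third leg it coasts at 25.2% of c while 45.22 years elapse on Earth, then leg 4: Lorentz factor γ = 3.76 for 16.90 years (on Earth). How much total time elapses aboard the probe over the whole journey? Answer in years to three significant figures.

Leg 1: γ = 1/√(1 − 0.689²) = 1/√0.5253 = 1.380; τ_1 = 75.63/1.380 = 54.81 years.
Leg 2: 56.17 years is already measured aboard the probe.
Leg 3: β = 0.252; γ = 1/√(1 − 0.252²) = 1/√0.9365 = 1.033; τ_3 = 45.22/1.033 = 43.76 years.
Leg 4: γ = 3.76; τ_4 = 16.90/3.760 = 4.495 years.
Total: 54.81 + 56.17 + 43.76 + 4.495 years.

τ = 159 years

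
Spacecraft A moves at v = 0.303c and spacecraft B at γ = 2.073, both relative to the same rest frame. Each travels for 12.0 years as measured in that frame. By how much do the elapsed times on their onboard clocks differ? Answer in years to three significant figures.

|τ_A − τ_B| = 5.65 years

A: γ = 1/√(1 − 0.303²) = 1/√0.9082 = 1.049; τ_A = 12.0/1.049 = 11.44 years.
B: γ = 2.073; τ_B = 12.0/2.073 = 5.789 years.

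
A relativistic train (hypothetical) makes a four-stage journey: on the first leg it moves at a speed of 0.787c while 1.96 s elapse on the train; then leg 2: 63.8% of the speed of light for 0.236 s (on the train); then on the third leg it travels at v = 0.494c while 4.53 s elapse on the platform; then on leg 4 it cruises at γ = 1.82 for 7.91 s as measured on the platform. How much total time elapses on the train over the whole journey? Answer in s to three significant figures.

τ = 10.5 s

Leg 1: 1.96 s is already measured on the train.
Leg 2: 0.236 s is already measured on the train.
Leg 3: γ = 1/√(1 − 0.494²) = 1/√0.7560 = 1.150; τ_3 = 4.53/1.150 = 3.939 s.
Leg 4: γ = 1.82; τ_4 = 7.91/1.820 = 4.346 s.
Total: 1.960 + 0.2360 + 3.939 + 4.346 s.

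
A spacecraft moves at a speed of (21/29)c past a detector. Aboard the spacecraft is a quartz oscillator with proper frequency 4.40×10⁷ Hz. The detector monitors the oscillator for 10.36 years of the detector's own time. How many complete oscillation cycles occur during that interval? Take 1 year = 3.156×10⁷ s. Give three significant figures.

N = 9.92×10¹⁵

γ = 1/√(1 − (21/29)²) = 29/20 = 1.450
During 10.36 years of lab time, the oscillator's proper time advances by τ = Δt/γ = 10.36/1.450 = 7.145 years = 2.255×10⁸ s.
N = f × τ = 4.40×10⁷ × 2.255×10⁸ = 9.922×10¹⁵.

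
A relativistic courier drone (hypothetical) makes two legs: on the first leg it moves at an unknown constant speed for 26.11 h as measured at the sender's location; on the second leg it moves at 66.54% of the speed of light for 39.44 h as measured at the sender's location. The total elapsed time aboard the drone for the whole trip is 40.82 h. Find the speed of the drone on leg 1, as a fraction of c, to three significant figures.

Leg 1: speed unknown; τ_1 = 26.11/γ_1.
Leg 2: β = 0.6654; γ = 1/√(1 − 0.6654²) = 1/√0.5572 = 1.340; τ_2 = 39.44/1.340 = 29.44 h.
Total proper time: τ_1 + 29.44 = 40.82, so τ_1 = 40.82 − 29.44 = 11.38 h.
γ_1 = 26.11/11.38 = 2.295; β = √(1 − 1/γ²) = √0.8101.

β = 0.900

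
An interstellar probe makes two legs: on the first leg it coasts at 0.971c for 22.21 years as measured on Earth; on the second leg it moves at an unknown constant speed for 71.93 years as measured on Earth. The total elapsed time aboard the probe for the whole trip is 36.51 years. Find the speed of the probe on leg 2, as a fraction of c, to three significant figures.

Leg 1: γ = 1/√(1 − 0.971²) = 1/√0.05716 = 4.183; τ_1 = 22.21/4.183 = 5.310 years.
Leg 2: speed unknown; τ_2 = 71.93/γ_2.
Total proper time: 5.310 + τ_2 = 36.51, so τ_2 = 36.51 − 5.310 = 31.20 years.
γ_2 = 71.93/31.20 = 2.305; β = √(1 − 1/γ²) = √0.8119.

β = 0.901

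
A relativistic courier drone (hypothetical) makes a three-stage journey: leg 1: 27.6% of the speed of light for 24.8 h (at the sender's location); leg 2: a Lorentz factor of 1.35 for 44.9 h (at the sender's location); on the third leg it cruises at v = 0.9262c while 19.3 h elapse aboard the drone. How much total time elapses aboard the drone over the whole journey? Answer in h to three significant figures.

τ = 76.4 h

Leg 1: β = 0.276; γ = 1/√(1 − 0.276²) = 1/√0.9238 = 1.040; τ_1 = 24.8/1.040 = 23.84 h.
Leg 2: γ = 1.35; τ_2 = 44.9/1.350 = 33.26 h.
Leg 3: 19.3 h is already measured aboard the drone.
Total: 23.84 + 33.26 + 19.30 h.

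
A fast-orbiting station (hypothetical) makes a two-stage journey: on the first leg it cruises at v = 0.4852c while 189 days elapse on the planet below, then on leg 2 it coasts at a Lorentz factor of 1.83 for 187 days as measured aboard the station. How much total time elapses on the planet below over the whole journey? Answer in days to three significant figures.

Leg 1: 189 days is already measured on the planet below.
Leg 2: γ = 1.83; Δt_2 = 1.830 × 187 = 342.2 days.
Total: 189.0 + 342.2 days.

Δt = 531 days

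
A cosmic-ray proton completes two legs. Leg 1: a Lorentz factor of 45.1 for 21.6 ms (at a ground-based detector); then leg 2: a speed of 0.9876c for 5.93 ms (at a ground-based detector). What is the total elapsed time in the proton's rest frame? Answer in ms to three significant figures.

τ = 1.41 ms

Leg 1: γ = 45.1; τ_1 = 21.6/45.10 = 0.4789 ms.
Leg 2: γ = 1/√(1 − 0.9876²) = 1/√0.02465 = 6.370; τ_2 = 5.93/6.370 = 0.9310 ms.
Total: 0.4789 + 0.9310 ms.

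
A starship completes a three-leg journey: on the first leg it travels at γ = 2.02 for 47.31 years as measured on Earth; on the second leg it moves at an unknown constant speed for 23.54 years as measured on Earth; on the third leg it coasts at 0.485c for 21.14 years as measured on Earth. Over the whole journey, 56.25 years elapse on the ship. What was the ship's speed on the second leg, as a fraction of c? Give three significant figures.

Leg 1: γ = 2.02; τ_1 = 47.31/2.020 = 23.42 years.
Leg 2: speed unknown; τ_2 = 23.54/γ_2.
Leg 3: γ = 1/√(1 − 0.485²) = 1/√0.7648 = 1.143; τ_3 = 21.14/1.143 = 18.49 years.
Total proper time: 23.42 + τ_2 + 18.49 = 56.25, so τ_2 = 56.25 − 41.91 = 14.34 years.
γ_2 = 23.54/14.34 = 1.641; β = √(1 − 1/γ²) = √0.6288.

β = 0.793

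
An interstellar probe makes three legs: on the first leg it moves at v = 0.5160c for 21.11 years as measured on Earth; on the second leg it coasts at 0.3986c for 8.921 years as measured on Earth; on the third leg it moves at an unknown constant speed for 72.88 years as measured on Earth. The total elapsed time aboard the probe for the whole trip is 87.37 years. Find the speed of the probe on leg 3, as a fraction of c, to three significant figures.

β = 0.545

Leg 1: γ = 1/√(1 − 0.5160²) = 1/√0.7337 = 1.167; τ_1 = 21.11/1.167 = 18.08 years.
Leg 2: γ = 1/√(1 − 0.3986²) = 1/√0.8411 = 1.090; τ_2 = 8.921/1.090 = 8.182 years.
Leg 3: speed unknown; τ_3 = 72.88/γ_3.
Total proper time: 18.08 + 8.182 + τ_3 = 87.37, so τ_3 = 87.37 − 26.26 = 61.11 years.
γ_3 = 72.88/61.11 = 1.193; β = √(1 − 1/γ²) = √0.2970.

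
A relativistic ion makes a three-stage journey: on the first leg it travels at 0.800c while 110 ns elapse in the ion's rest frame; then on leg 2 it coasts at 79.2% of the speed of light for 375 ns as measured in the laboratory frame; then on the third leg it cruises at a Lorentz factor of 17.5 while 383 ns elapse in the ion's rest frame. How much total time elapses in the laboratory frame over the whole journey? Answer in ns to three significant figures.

Δt = 7260 ns

Leg 1: γ = 1/√(1 − 0.800²) = 5/3 ≈ 1.667; Δt_1 = 1.667 × 110 = 183.3 ns.
Leg 2: 375 ns is already measured in the laboratory frame.
Leg 3: γ = 17.5; Δt_3 = 17.50 × 383 = 6703 ns.
Total: 183.3 + 375.0 + 6703 ns.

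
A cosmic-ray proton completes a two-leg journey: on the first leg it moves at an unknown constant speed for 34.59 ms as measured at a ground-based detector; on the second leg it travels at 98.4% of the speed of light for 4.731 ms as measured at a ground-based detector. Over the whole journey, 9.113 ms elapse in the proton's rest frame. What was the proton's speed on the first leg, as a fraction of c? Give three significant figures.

β = 0.971

Leg 1: speed unknown; τ_1 = 34.59/γ_1.
Leg 2: β = 0.984; γ = 1/√(1 − 0.984²) = 1/√0.03174 = 5.613; τ_2 = 4.731/5.613 = 0.8429 ms.
Total proper time: τ_1 + 0.8429 = 9.113, so τ_1 = 9.113 − 0.8429 = 8.270 ms.
γ_1 = 34.59/8.270 = 4.183; β = √(1 − 1/γ²) = √0.9428.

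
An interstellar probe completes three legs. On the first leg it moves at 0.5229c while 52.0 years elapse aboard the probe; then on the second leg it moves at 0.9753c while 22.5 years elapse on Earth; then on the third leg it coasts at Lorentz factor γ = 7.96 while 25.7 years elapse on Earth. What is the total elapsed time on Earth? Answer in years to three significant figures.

Leg 1: γ = 1/√(1 − 0.5229²) = 1/√0.7266 = 1.173; Δt_1 = 1.173 × 52.0 = 61.00 years.
Leg 2: 22.5 years is already measured on Earth.
Leg 3: 25.7 years is already measured on Earth.
Total: 61.00 + 22.50 + 25.70 years.

Δt = 109 years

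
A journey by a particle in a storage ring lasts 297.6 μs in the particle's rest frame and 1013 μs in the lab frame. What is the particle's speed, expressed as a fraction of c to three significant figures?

v = 0.956c

The proper time is measured in the particle's rest frame (both events occur at the particle's location); Δt is measured in the lab frame. γ = Δt/τ = 1013/297.6 = 3.404.
β = √(1 − 1/γ²) = √(1 − 0.08631) = √0.9137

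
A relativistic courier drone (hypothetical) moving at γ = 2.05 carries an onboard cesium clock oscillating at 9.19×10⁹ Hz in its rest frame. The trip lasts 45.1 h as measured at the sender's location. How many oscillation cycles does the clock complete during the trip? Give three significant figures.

N = 7.28×10¹⁴

γ = 2.05
The oscillator's own cycle count is N = f × τ where τ is the proper time aboard the drone. τ = Δt/γ = 45.1/2.050 = 22.00 h = 7.920×10⁴ s.
N = 9.19×10⁹ × 7.920×10⁴ = 7.278×10¹⁴.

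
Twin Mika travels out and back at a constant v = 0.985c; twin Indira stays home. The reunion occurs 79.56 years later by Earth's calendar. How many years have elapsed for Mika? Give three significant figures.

τ = 13.7 years

γ = 1/√(1 − 0.985²) = 1/√0.02977 = 5.795
Mika's clock measures proper time along the trip: τ = Δt/γ = 79.56/5.795 years.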